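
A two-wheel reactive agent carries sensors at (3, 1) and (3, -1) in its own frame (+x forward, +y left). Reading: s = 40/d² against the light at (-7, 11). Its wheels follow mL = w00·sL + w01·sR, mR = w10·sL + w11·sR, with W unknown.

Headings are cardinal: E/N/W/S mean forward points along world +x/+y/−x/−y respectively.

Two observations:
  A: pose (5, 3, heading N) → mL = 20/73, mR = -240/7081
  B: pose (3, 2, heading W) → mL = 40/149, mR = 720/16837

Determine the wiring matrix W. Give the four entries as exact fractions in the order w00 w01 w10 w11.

1 0 -1/2 1/2

obs A: pose=(5,3,N) → sL=20/73, sR=20/97, mL=20/73, mR=-240/7081
obs B: pose=(3,2,W) → sL=40/149, sR=40/113, mL=40/149, mR=720/16837
sensor matrix S = [[20/73, 20/97], [40/149, 40/113]]; det S = 4963200/119222797
solve [mL_A; mL_B] = S·[w00; w01] and [mR_A; mR_B] = S·[w10; w11]:
  w00 = 1, w01 = 0, w10 = -1/2, w11 = 1/2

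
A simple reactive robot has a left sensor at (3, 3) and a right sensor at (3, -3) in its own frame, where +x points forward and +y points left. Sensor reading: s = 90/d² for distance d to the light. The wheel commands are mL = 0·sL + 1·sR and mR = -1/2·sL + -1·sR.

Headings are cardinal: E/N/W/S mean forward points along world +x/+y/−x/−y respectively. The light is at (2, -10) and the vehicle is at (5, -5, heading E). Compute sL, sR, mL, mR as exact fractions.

9/10 9/4 9/4 -27/10

left sensor world pos  = (8, -2); dL² = 100
right sensor world pos = (8, -8); dR² = 40
sL = 90/100 = 9/10
sR = 90/40 = 9/4
mL = 0·sL + 1·sR = 9/4
mR = -1/2·sL + -1·sR = -27/10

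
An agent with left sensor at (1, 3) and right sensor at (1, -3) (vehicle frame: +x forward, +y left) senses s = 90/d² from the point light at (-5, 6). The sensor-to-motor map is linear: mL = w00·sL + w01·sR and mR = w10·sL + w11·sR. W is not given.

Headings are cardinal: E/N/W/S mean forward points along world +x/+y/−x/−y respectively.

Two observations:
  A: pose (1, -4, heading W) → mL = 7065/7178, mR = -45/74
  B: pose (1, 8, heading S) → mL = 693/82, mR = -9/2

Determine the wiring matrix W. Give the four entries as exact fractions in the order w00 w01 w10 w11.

-1/2 1 0 -1/2

obs A: pose=(1,-4,W) → sL=45/97, sR=45/37, mL=7065/7178, mR=-45/74
obs B: pose=(1,8,S) → sL=45/41, sR=9, mL=693/82, mR=-9/2
sensor matrix S = [[45/97, 45/37], [45/41, 9]]; det S = 417960/147149
solve [mL_A; mL_B] = S·[w00; w01] and [mR_A; mR_B] = S·[w10; w11]:
  w00 = -1/2, w01 = 1, w10 = 0, w11 = -1/2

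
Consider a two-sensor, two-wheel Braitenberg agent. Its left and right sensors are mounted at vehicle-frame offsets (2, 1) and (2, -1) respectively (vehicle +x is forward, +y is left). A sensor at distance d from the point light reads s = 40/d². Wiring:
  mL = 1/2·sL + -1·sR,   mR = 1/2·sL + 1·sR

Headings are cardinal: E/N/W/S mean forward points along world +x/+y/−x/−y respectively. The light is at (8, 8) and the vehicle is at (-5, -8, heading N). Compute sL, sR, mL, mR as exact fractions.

5/49 2/17 -111/1666 281/1666

left sensor world pos  = (-6, -6); dL² = 392
right sensor world pos = (-4, -6); dR² = 340
sL = 40/392 = 5/49
sR = 40/340 = 2/17
mL = 1/2·sL + -1·sR = -111/1666
mR = 1/2·sL + 1·sR = 281/1666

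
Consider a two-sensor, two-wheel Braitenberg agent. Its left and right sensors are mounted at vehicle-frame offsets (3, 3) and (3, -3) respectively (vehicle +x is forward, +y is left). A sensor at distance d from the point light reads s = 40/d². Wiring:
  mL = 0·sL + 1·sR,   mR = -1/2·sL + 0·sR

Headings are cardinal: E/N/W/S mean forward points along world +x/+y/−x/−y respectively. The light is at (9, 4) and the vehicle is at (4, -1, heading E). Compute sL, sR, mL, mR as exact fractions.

5 10/17 10/17 -5/2

left sensor world pos  = (7, 2); dL² = 8
right sensor world pos = (7, -4); dR² = 68
sL = 40/8 = 5
sR = 40/68 = 10/17
mL = 0·sL + 1·sR = 10/17
mR = -1/2·sL + 0·sR = -5/2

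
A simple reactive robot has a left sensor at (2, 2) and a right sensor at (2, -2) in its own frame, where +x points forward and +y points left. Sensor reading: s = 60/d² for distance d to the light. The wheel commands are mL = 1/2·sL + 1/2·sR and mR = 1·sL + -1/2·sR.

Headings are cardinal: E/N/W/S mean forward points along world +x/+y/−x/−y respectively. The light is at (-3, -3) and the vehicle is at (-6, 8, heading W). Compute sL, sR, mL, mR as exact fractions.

left sensor world pos  = (-8, 6); dL² = 106
right sensor world pos = (-8, 10); dR² = 194
sL = 60/106 = 30/53
sR = 60/194 = 30/97
mL = 1/2·sL + 1/2·sR = 2250/5141
mR = 1·sL + -1/2·sR = 2115/5141

30/53 30/97 2250/5141 2115/5141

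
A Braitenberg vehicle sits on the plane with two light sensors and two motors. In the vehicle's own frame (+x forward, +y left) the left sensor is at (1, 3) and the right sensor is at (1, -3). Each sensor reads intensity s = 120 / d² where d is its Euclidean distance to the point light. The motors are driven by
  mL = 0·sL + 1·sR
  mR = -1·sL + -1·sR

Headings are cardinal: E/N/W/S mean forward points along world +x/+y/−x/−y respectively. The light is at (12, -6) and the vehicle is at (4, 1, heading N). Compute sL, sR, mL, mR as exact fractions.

left sensor world pos  = (1, 2); dL² = 185
right sensor world pos = (7, 2); dR² = 89
sL = 120/185 = 24/37
sR = 120/89 = 120/89
mL = 0·sL + 1·sR = 120/89
mR = -1·sL + -1·sR = -6576/3293

24/37 120/89 120/89 -6576/3293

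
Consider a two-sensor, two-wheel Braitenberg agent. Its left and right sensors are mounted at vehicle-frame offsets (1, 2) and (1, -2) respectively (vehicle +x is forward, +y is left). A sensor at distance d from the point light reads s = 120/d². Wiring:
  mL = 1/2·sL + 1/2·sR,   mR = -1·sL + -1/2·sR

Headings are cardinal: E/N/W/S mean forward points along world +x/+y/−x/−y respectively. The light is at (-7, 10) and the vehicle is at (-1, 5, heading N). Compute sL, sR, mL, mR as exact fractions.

left sensor world pos  = (-3, 6); dL² = 32
right sensor world pos = (1, 6); dR² = 80
sL = 120/32 = 15/4
sR = 120/80 = 3/2
mL = 1/2·sL + 1/2·sR = 21/8
mR = -1·sL + -1/2·sR = -9/2

15/4 3/2 21/8 -9/2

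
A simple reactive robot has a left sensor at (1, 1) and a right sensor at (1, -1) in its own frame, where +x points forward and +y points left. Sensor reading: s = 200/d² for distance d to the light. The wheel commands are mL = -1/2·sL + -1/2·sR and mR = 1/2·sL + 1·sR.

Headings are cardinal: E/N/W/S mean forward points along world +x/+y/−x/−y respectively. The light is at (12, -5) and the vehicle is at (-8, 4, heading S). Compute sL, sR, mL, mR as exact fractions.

8/17 40/101 -744/1717 1084/1717

left sensor world pos  = (-7, 3); dL² = 425
right sensor world pos = (-9, 3); dR² = 505
sL = 200/425 = 8/17
sR = 200/505 = 40/101
mL = -1/2·sL + -1/2·sR = -744/1717
mR = 1/2·sL + 1·sR = 1084/1717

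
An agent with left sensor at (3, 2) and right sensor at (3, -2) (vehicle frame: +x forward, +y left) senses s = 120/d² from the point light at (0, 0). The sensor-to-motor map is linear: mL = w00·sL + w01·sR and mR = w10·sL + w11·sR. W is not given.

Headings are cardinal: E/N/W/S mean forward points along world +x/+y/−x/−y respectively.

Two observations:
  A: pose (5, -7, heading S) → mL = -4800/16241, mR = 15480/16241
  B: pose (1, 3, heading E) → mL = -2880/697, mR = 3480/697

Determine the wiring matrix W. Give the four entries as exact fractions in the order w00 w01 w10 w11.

1 -1 1/2 1/2

obs A: pose=(5,-7,S) → sL=120/149, sR=120/109, mL=-4800/16241, mR=15480/16241
obs B: pose=(1,3,E) → sL=120/41, sR=120/17, mL=-2880/697, mR=3480/697
sensor matrix S = [[120/149, 120/109], [120/41, 120/17]]; det S = 27878400/11319977
solve [mL_A; mL_B] = S·[w00; w01] and [mR_A; mR_B] = S·[w10; w11]:
  w00 = 1, w01 = -1, w10 = 1/2, w11 = 1/2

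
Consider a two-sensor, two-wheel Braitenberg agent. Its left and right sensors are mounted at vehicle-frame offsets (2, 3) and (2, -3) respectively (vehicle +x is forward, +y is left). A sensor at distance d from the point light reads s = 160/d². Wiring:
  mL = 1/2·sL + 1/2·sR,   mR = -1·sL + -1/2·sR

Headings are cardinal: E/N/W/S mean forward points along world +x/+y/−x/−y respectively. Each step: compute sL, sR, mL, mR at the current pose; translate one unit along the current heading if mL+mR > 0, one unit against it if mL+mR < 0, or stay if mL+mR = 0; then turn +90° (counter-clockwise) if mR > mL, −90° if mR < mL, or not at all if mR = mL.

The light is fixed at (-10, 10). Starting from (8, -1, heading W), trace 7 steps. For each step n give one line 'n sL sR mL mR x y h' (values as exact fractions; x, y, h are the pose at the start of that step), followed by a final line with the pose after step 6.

n=0: pose=(8,-1,W); sL=40/113, sR=1/2; mL=193/452, mR=-273/452; mL+mR=-20/113 → advance -1; mR−mL=-233/226 → turn -1·90°
n=1: pose=(9,-1,N); sL=160/337, sR=32/113; mL=14432/38081, mR=-23472/38081; mL+mR=-80/337 → advance -1; mR−mL=-37904/38081 → turn -1·90°
n=2: pose=(9,-2,E); sL=80/261, sR=80/333; mL=880/3219, mR=-4120/9657; mL+mR=-40/261 → advance -1; mR−mL=-6760/9657 → turn -1·90°
n=3: pose=(8,-2,S); sL=160/637, sR=160/421; mL=84640/268177, mR=-118320/268177; mL+mR=-80/637 → advance -1; mR−mL=-202960/268177 → turn -1·90°
n=4: pose=(8,-1,W); sL=40/113, sR=1/2; mL=193/452, mR=-273/452; mL+mR=-20/113 → advance -1; mR−mL=-233/226 → turn -1·90°
n=5: pose=(9,-1,N); sL=160/337, sR=32/113; mL=14432/38081, mR=-23472/38081; mL+mR=-80/337 → advance -1; mR−mL=-37904/38081 → turn -1·90°
n=6: pose=(9,-2,E); sL=80/261, sR=80/333; mL=880/3219, mR=-4120/9657; mL+mR=-40/261 → advance -1; mR−mL=-6760/9657 → turn -1·90°

0 40/113 1/2 193/452 -273/452 8 -1 W
1 160/337 32/113 14432/38081 -23472/38081 9 -1 N
2 80/261 80/333 880/3219 -4120/9657 9 -2 E
3 160/637 160/421 84640/268177 -118320/268177 8 -2 S
4 40/113 1/2 193/452 -273/452 8 -1 W
5 160/337 32/113 14432/38081 -23472/38081 9 -1 N
6 80/261 80/333 880/3219 -4120/9657 9 -2 E
final 8 -2 S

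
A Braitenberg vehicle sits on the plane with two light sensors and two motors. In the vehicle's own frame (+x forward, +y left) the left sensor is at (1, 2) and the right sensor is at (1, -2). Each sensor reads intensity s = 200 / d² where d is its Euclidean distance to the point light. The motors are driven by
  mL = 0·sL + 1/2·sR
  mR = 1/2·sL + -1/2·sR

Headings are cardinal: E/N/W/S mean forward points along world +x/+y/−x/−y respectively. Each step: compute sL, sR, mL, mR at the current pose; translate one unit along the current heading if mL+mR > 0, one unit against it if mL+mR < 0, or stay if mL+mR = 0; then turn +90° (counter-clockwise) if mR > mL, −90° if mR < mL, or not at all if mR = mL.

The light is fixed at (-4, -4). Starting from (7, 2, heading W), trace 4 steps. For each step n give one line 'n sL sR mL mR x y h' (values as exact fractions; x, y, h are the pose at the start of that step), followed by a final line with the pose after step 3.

0 50/29 50/41 25/41 300/1189 7 2 W
1 200/113 200/193 100/193 8000/21809 6 2 N
2 100/101 100/73 50/73 -1400/7373 6 3 E
3 40/41 200/117 100/117 -1760/4797 7 3 S
final 7 2 W

n=0: pose=(7,2,W); sL=50/29, sR=50/41; mL=25/41, mR=300/1189; mL+mR=25/29 → advance +1; mR−mL=-425/1189 → turn -1·90°
n=1: pose=(6,2,N); sL=200/113, sR=200/193; mL=100/193, mR=8000/21809; mL+mR=100/113 → advance +1; mR−mL=-3300/21809 → turn -1·90°
n=2: pose=(6,3,E); sL=100/101, sR=100/73; mL=50/73, mR=-1400/7373; mL+mR=50/101 → advance +1; mR−mL=-6450/7373 → turn -1·90°
n=3: pose=(7,3,S); sL=40/41, sR=200/117; mL=100/117, mR=-1760/4797; mL+mR=20/41 → advance +1; mR−mL=-5860/4797 → turn -1·90°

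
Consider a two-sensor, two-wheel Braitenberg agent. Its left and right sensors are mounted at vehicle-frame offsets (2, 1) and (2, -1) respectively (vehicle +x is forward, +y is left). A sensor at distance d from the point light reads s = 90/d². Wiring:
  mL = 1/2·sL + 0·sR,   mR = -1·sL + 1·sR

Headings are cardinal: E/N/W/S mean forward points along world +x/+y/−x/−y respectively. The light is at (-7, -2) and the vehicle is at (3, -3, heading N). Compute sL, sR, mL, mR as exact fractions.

left sensor world pos  = (2, -1); dL² = 82
right sensor world pos = (4, -1); dR² = 122
sL = 90/82 = 45/41
sR = 90/122 = 45/61
mL = 1/2·sL + 0·sR = 45/82
mR = -1·sL + 1·sR = -900/2501

45/41 45/61 45/82 -900/2501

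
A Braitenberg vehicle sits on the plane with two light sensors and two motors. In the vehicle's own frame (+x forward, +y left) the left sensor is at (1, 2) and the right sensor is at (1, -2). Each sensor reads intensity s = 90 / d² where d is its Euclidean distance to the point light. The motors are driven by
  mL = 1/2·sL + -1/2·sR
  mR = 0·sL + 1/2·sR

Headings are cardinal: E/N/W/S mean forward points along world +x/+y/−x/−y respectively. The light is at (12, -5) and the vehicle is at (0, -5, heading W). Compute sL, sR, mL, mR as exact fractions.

left sensor world pos  = (-1, -7); dL² = 173
right sensor world pos = (-1, -3); dR² = 173
sL = 90/173 = 90/173
sR = 90/173 = 90/173
mL = 1/2·sL + -1/2·sR = 0
mR = 0·sL + 1/2·sR = 45/173

90/173 90/173 0 45/173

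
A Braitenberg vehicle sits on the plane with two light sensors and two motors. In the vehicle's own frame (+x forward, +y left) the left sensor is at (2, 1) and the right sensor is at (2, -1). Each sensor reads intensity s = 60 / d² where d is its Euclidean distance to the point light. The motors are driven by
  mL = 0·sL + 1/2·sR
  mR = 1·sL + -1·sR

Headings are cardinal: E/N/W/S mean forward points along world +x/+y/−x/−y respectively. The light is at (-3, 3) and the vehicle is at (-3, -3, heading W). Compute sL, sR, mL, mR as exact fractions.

left sensor world pos  = (-5, -4); dL² = 53
right sensor world pos = (-5, -2); dR² = 29
sL = 60/53 = 60/53
sR = 60/29 = 60/29
mL = 0·sL + 1/2·sR = 30/29
mR = 1·sL + -1·sR = -1440/1537

60/53 60/29 30/29 -1440/1537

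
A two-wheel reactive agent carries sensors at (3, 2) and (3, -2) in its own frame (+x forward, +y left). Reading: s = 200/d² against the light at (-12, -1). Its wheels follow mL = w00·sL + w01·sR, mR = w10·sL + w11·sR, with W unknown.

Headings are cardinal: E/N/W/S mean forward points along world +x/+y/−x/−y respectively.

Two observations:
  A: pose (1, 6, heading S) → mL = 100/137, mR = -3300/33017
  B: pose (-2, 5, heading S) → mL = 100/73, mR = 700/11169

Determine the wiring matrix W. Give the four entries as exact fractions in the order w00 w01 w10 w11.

0 1/2 -1 1/2

obs A: pose=(1,6,S) → sL=200/241, sR=200/137, mL=100/137, mR=-3300/33017
obs B: pose=(-2,5,S) → sL=200/153, sR=200/73, mL=100/73, mR=700/11169
sensor matrix S = [[200/241, 200/137], [200/153, 200/73]]; det S = 134720000/368766873
solve [mL_A; mL_B] = S·[w00; w01] and [mR_A; mR_B] = S·[w10; w11]:
  w00 = 0, w01 = 1/2, w10 = -1, w11 = 1/2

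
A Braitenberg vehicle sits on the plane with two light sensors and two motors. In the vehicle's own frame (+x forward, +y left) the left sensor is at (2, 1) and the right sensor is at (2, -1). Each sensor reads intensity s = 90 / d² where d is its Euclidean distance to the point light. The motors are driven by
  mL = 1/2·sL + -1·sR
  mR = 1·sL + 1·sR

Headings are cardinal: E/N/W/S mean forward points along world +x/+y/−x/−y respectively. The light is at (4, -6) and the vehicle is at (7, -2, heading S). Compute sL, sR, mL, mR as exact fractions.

9/2 45/4 -9 63/4

left sensor world pos  = (8, -4); dL² = 20
right sensor world pos = (6, -4); dR² = 8
sL = 90/20 = 9/2
sR = 90/8 = 45/4
mL = 1/2·sL + -1·sR = -9
mR = 1·sL + 1·sR = 63/4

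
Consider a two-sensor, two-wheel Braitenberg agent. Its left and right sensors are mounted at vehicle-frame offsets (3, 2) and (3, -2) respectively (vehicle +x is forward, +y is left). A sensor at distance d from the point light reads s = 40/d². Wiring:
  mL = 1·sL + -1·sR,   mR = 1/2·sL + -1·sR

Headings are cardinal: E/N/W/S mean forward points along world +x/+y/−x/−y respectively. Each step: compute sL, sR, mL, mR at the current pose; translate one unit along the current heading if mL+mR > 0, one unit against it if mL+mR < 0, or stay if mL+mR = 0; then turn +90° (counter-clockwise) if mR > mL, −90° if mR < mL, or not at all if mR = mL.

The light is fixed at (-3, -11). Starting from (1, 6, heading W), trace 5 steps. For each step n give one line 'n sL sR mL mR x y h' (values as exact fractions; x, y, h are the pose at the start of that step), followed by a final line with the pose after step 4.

n=0: pose=(1,6,W); sL=20/113, sR=20/181; mL=1360/20453, mR=-450/20453; mL+mR=910/20453 → advance +1; mR−mL=-10/113 → turn -1·90°
n=1: pose=(0,6,N); sL=40/401, sR=8/85; mL=192/34085, mR=-1508/34085; mL+mR=-1316/34085 → advance -1; mR−mL=-20/401 → turn -1·90°
n=2: pose=(0,5,E); sL=1/9, sR=5/29; mL=-16/261, mR=-61/522; mL+mR=-31/174 → advance -1; mR−mL=-1/18 → turn -1·90°
n=3: pose=(-1,5,S); sL=8/37, sR=40/169; mL=-128/6253, mR=-804/6253; mL+mR=-932/6253 → advance -1; mR−mL=-4/37 → turn -1·90°
n=4: pose=(-1,6,W); sL=20/113, sR=20/181; mL=1360/20453, mR=-450/20453; mL+mR=910/20453 → advance +1; mR−mL=-10/113 → turn -1·90°

0 20/113 20/181 1360/20453 -450/20453 1 6 W
1 40/401 8/85 192/34085 -1508/34085 0 6 N
2 1/9 5/29 -16/261 -61/522 0 5 E
3 8/37 40/169 -128/6253 -804/6253 -1 5 S
4 20/113 20/181 1360/20453 -450/20453 -1 6 W
final -2 6 N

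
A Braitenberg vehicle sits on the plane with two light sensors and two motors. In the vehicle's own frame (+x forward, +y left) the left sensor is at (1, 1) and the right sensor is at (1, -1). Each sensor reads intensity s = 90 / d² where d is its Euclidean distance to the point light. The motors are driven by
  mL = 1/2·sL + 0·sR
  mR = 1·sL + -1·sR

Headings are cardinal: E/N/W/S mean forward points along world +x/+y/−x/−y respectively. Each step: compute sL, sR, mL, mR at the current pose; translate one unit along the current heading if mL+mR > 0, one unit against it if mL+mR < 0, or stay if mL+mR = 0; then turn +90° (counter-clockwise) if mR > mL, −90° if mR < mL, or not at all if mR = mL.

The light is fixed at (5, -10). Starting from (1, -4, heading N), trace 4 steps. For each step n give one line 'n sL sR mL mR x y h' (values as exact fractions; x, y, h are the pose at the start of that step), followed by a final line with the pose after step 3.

n=0: pose=(1,-4,N); sL=45/37, sR=45/29; mL=45/74, mR=-360/1073; mL+mR=585/2146 → advance +1; mR−mL=-2025/2146 → turn -1·90°
n=1: pose=(1,-3,E); sL=90/73, sR=2; mL=45/73, mR=-56/73; mL+mR=-11/73 → advance -1; mR−mL=-101/73 → turn -1·90°
n=2: pose=(0,-3,S); sL=45/26, sR=5/4; mL=45/52, mR=25/52; mL+mR=35/26 → advance +1; mR−mL=-5/13 → turn -1·90°
n=3: pose=(0,-4,W); sL=90/61, sR=18/17; mL=45/61, mR=432/1037; mL+mR=1197/1037 → advance +1; mR−mL=-333/1037 → turn -1·90°

0 45/37 45/29 45/74 -360/1073 1 -4 N
1 90/73 2 45/73 -56/73 1 -3 E
2 45/26 5/4 45/52 25/52 0 -3 S
3 90/61 18/17 45/61 432/1037 0 -4 W
final -1 -4 N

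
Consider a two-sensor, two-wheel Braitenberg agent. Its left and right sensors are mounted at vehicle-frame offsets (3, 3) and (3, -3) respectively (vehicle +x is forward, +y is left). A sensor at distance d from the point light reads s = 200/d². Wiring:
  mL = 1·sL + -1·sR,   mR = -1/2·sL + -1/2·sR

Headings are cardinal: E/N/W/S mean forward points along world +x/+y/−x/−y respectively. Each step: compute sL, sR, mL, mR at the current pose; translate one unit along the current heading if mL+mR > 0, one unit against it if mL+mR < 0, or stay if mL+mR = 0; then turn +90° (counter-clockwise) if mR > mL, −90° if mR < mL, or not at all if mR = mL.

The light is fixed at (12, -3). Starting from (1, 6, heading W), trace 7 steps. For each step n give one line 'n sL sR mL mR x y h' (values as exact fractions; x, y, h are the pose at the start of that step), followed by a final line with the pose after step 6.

n=0: pose=(1,6,W); sL=25/29, sR=10/17; mL=135/493, mR=-715/986; mL+mR=-445/986 → advance -1; mR−mL=-985/986 → turn -1·90°
n=1: pose=(2,6,N); sL=200/313, sR=200/193; mL=-24000/60409, mR=-50600/60409; mL+mR=-74600/60409 → advance -1; mR−mL=-26600/60409 → turn -1·90°
n=2: pose=(2,5,E); sL=20/17, sR=100/37; mL=-960/629, mR=-1220/629; mL+mR=-2180/629 → advance -1; mR−mL=-260/629 → turn -1·90°
n=3: pose=(1,5,S); sL=200/89, sR=200/221; mL=26400/19669, mR=-31000/19669; mL+mR=-4600/19669 → advance -1; mR−mL=-57400/19669 → turn -1·90°
n=4: pose=(1,6,W); sL=25/29, sR=10/17; mL=135/493, mR=-715/986; mL+mR=-445/986 → advance -1; mR−mL=-985/986 → turn -1·90°
n=5: pose=(2,6,N); sL=200/313, sR=200/193; mL=-24000/60409, mR=-50600/60409; mL+mR=-74600/60409 → advance -1; mR−mL=-26600/60409 → turn -1·90°
n=6: pose=(2,5,E); sL=20/17, sR=100/37; mL=-960/629, mR=-1220/629; mL+mR=-2180/629 → advance -1; mR−mL=-260/629 → turn -1·90°

0 25/29 10/17 135/493 -715/986 1 6 W
1 200/313 200/193 -24000/60409 -50600/60409 2 6 N
2 20/17 100/37 -960/629 -1220/629 2 5 E
3 200/89 200/221 26400/19669 -31000/19669 1 5 S
4 25/29 10/17 135/493 -715/986 1 6 W
5 200/313 200/193 -24000/60409 -50600/60409 2 6 N
6 20/17 100/37 -960/629 -1220/629 2 5 E
final 1 5 S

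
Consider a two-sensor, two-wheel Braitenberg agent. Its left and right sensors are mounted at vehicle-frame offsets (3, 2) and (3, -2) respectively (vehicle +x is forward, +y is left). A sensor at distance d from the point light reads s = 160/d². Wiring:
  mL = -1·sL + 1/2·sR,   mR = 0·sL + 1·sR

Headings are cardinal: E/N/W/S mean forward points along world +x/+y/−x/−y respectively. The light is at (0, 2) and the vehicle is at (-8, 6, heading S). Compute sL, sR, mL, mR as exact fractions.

left sensor world pos  = (-6, 3); dL² = 37
right sensor world pos = (-10, 3); dR² = 101
sL = 160/37 = 160/37
sR = 160/101 = 160/101
mL = -1·sL + 1/2·sR = -13200/3737
mR = 0·sL + 1·sR = 160/101

160/37 160/101 -13200/3737 160/101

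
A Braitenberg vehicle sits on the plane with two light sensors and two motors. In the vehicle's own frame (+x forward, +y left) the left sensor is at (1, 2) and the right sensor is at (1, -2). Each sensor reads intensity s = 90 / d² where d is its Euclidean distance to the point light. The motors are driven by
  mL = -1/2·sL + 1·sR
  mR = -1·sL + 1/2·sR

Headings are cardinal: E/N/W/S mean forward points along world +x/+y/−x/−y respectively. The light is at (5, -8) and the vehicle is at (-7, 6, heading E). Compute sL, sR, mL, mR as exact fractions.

90/377 18/53 4401/19981 -1377/19981

left sensor world pos  = (-6, 8); dL² = 377
right sensor world pos = (-6, 4); dR² = 265
sL = 90/377 = 90/377
sR = 90/265 = 18/53
mL = -1/2·sL + 1·sR = 4401/19981
mR = -1·sL + 1/2·sR = -1377/19981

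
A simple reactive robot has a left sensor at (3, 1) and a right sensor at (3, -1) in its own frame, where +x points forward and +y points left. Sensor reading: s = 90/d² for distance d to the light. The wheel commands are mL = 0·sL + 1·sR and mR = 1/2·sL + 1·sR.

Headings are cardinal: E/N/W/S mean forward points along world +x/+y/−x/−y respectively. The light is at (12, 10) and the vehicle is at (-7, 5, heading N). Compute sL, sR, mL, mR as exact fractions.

45/202 45/164 45/164 3195/8282

left sensor world pos  = (-8, 8); dL² = 404
right sensor world pos = (-6, 8); dR² = 328
sL = 90/404 = 45/202
sR = 90/328 = 45/164
mL = 0·sL + 1·sR = 45/164
mR = 1/2·sL + 1·sR = 3195/8282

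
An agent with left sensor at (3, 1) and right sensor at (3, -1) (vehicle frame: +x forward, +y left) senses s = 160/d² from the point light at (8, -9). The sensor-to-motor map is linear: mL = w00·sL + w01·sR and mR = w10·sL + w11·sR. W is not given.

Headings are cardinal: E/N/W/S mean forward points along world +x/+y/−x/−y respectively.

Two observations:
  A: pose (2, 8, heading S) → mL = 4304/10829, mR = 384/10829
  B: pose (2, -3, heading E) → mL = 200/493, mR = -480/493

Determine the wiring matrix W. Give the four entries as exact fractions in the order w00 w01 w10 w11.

obs A: pose=(2,8,S) → sL=160/221, sR=32/49, mL=4304/10829, mR=384/10829
obs B: pose=(2,-3,E) → sL=80/29, sR=80/17, mL=200/493, mR=-480/493
sensor matrix S = [[160/221, 32/49], [80/29, 80/17]]; det S = 8570880/5338697
solve [mL_A; mL_B] = S·[w00; w01] and [mR_A; mR_B] = S·[w10; w11]:
  w00 = 1, w01 = -1/2, w10 = 1/2, w11 = -1/2

1 -1/2 1/2 -1/2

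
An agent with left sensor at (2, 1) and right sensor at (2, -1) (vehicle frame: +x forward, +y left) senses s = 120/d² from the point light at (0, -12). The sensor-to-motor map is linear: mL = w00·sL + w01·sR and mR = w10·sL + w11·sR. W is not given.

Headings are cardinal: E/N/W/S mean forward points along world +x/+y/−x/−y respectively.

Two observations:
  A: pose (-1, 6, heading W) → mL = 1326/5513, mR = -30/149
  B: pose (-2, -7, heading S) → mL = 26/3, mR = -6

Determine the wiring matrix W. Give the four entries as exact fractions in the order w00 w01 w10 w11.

1 -1/2 -1/2 0

obs A: pose=(-1,6,W) → sL=60/149, sR=12/37, mL=1326/5513, mR=-30/149
obs B: pose=(-2,-7,S) → sL=12, sR=20/3, mL=26/3, mR=-6
sensor matrix S = [[60/149, 12/37], [12, 20/3]]; det S = -6656/5513
solve [mL_A; mL_B] = S·[w00; w01] and [mR_A; mR_B] = S·[w10; w11]:
  w00 = 1, w01 = -1/2, w10 = -1/2, w11 = 0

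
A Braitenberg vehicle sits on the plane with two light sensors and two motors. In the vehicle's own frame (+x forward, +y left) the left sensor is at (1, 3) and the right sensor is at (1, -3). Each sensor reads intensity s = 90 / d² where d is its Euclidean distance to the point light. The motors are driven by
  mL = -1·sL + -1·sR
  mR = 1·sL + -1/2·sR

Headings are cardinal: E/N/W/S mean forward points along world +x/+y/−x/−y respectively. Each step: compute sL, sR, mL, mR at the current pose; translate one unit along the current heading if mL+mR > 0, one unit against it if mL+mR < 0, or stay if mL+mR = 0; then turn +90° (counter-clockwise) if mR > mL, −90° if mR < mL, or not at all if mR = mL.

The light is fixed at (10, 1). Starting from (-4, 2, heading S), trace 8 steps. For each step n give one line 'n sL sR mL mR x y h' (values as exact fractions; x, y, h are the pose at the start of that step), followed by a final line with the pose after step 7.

n=0: pose=(-4,2,S); sL=90/121, sR=90/289; mL=-36900/34969, mR=20565/34969; mL+mR=-135/289 → advance -1; mR−mL=57465/34969 → turn +1·90°
n=1: pose=(-4,3,E); sL=45/97, sR=9/17; mL=-1638/1649, mR=657/3298; mL+mR=-27/34 → advance -1; mR−mL=3933/3298 → turn +1·90°
n=2: pose=(-5,3,N); sL=10/37, sR=10/17; mL=-540/629, mR=-15/629; mL+mR=-15/17 → advance -1; mR−mL=525/629 → turn +1·90°
n=3: pose=(-5,2,W); sL=9/26, sR=45/136; mL=-1197/1768, mR=639/3536; mL+mR=-135/272 → advance -1; mR−mL=3033/3536 → turn +1·90°
n=4: pose=(-4,2,S); sL=90/121, sR=90/289; mL=-36900/34969, mR=20565/34969; mL+mR=-135/289 → advance -1; mR−mL=57465/34969 → turn +1·90°
n=5: pose=(-4,3,E); sL=45/97, sR=9/17; mL=-1638/1649, mR=657/3298; mL+mR=-27/34 → advance -1; mR−mL=3933/3298 → turn +1·90°
n=6: pose=(-5,3,N); sL=10/37, sR=10/17; mL=-540/629, mR=-15/629; mL+mR=-15/17 → advance -1; mR−mL=525/629 → turn +1·90°
n=7: pose=(-5,2,W); sL=9/26, sR=45/136; mL=-1197/1768, mR=639/3536; mL+mR=-135/272 → advance -1; mR−mL=3033/3536 → turn +1·90°

0 90/121 90/289 -36900/34969 20565/34969 -4 2 S
1 45/97 9/17 -1638/1649 657/3298 -4 3 E
2 10/37 10/17 -540/629 -15/629 -5 3 N
3 9/26 45/136 -1197/1768 639/3536 -5 2 W
4 90/121 90/289 -36900/34969 20565/34969 -4 2 S
5 45/97 9/17 -1638/1649 657/3298 -4 3 E
6 10/37 10/17 -540/629 -15/629 -5 3 N
7 9/26 45/136 -1197/1768 639/3536 -5 2 W
final -4 2 S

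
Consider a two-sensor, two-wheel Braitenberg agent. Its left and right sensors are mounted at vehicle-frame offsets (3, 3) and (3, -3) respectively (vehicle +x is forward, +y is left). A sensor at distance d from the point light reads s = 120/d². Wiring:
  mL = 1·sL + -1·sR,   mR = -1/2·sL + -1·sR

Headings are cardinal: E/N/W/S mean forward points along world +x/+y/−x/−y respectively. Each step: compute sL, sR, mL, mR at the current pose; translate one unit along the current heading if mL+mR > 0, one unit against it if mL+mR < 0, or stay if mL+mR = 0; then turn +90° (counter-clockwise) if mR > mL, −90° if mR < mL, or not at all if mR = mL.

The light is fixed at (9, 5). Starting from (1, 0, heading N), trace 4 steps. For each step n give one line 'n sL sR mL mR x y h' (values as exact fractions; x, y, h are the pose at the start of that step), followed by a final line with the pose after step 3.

n=0: pose=(1,0,N); sL=24/25, sR=120/29; mL=-2304/725, mR=-3348/725; mL+mR=-5652/725 → advance -1; mR−mL=-36/25 → turn -1·90°
n=1: pose=(1,-1,E); sL=60/17, sR=60/53; mL=2160/901, mR=-2610/901; mL+mR=-450/901 → advance -1; mR−mL=-90/17 → turn -1·90°
n=2: pose=(0,-1,S); sL=40/39, sR=8/15; mL=32/65, mR=-68/65; mL+mR=-36/65 → advance -1; mR−mL=-20/13 → turn -1·90°
n=3: pose=(0,0,W); sL=15/26, sR=30/37; mL=-225/962, mR=-2115/1924; mL+mR=-2565/1924 → advance -1; mR−mL=-45/52 → turn -1·90°

0 24/25 120/29 -2304/725 -3348/725 1 0 N
1 60/17 60/53 2160/901 -2610/901 1 -1 E
2 40/39 8/15 32/65 -68/65 0 -1 S
3 15/26 30/37 -225/962 -2115/1924 0 0 W
final 1 0 N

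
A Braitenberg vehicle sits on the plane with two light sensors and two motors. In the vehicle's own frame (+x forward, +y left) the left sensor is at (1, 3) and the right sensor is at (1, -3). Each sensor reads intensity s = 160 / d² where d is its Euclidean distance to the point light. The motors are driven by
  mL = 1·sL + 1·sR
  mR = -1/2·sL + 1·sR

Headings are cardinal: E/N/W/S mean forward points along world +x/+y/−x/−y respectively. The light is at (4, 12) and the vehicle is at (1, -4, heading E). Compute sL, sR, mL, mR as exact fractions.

left sensor world pos  = (2, -1); dL² = 173
right sensor world pos = (2, -7); dR² = 365
sL = 160/173 = 160/173
sR = 160/365 = 32/73
mL = 1·sL + 1·sR = 17216/12629
mR = -1/2·sL + 1·sR = -304/12629

160/173 32/73 17216/12629 -304/12629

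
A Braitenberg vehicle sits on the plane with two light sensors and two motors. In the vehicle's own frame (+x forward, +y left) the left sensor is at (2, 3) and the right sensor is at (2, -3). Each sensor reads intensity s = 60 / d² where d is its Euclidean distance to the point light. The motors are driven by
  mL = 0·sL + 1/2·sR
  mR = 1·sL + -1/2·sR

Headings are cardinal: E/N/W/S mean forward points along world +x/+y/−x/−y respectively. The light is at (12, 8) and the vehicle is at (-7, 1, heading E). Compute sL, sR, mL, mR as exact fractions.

left sensor world pos  = (-5, 4); dL² = 305
right sensor world pos = (-5, -2); dR² = 389
sL = 60/305 = 12/61
sR = 60/389 = 60/389
mL = 0·sL + 1/2·sR = 30/389
mR = 1·sL + -1/2·sR = 2838/23729

12/61 60/389 30/389 2838/23729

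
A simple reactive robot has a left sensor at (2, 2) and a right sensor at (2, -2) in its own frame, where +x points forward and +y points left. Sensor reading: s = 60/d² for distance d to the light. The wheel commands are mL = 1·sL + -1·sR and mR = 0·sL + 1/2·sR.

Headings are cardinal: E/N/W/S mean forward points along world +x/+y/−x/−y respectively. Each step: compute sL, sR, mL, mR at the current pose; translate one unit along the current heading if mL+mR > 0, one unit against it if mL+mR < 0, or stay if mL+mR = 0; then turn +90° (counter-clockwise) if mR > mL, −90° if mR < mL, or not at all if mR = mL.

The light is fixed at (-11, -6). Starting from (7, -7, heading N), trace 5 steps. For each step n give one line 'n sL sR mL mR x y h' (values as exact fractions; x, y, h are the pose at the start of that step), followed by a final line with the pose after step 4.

0 60/257 60/401 8640/103057 30/401 7 -7 N
1 15/101 15/101 0 15/202 7 -6 E
2 60/293 12/89 1824/26077 6/89 8 -6 N
3 2/15 30/221 -8/3315 15/221 8 -5 E
4 20/111 60/493 3200/54723 30/493 9 -5 N
final 9 -4 W

n=0: pose=(7,-7,N); sL=60/257, sR=60/401; mL=8640/103057, mR=30/401; mL+mR=16350/103057 → advance +1; mR−mL=-930/103057 → turn -1·90°
n=1: pose=(7,-6,E); sL=15/101, sR=15/101; mL=0, mR=15/202; mL+mR=15/202 → advance +1; mR−mL=15/202 → turn +1·90°
n=2: pose=(8,-6,N); sL=60/293, sR=12/89; mL=1824/26077, mR=6/89; mL+mR=3582/26077 → advance +1; mR−mL=-66/26077 → turn -1·90°
n=3: pose=(8,-5,E); sL=2/15, sR=30/221; mL=-8/3315, mR=15/221; mL+mR=217/3315 → advance +1; mR−mL=233/3315 → turn +1·90°
n=4: pose=(9,-5,N); sL=20/111, sR=60/493; mL=3200/54723, mR=30/493; mL+mR=6530/54723 → advance +1; mR−mL=130/54723 → turn +1·90°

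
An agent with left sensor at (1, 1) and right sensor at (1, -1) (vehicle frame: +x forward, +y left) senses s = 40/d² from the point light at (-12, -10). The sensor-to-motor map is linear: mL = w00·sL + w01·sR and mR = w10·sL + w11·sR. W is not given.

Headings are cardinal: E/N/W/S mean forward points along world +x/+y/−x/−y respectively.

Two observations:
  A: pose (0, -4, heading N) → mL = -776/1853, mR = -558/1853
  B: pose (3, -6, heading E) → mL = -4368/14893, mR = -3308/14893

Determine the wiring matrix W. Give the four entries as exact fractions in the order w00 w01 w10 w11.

obs A: pose=(0,-4,N) → sL=4/17, sR=20/109, mL=-776/1853, mR=-558/1853
obs B: pose=(3,-6,E) → sL=40/281, sR=8/53, mL=-4368/14893, mR=-3308/14893
sensor matrix S = [[4/17, 20/109], [40/281, 8/53]]; det S = 259328/27596729
solve [mL_A; mL_B] = S·[w00; w01] and [mR_A; mR_B] = S·[w10; w11]:
  w00 = -1, w01 = -1, w10 = -1/2, w11 = -1

-1 -1 -1/2 -1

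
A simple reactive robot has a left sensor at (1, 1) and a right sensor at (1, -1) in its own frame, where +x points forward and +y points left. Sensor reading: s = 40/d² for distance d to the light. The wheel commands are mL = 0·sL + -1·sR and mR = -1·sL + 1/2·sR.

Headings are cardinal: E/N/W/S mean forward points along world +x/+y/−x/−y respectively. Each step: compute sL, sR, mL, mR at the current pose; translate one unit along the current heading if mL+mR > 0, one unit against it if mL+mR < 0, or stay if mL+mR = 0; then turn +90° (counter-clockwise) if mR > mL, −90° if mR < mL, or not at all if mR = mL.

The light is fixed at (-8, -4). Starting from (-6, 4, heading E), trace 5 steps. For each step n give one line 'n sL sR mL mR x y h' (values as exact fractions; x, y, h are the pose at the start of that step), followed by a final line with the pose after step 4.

n=0: pose=(-6,4,E); sL=4/9, sR=20/29; mL=-20/29, mR=-26/261; mL+mR=-206/261 → advance -1; mR−mL=154/261 → turn +1·90°
n=1: pose=(-7,4,N); sL=40/81, sR=8/17; mL=-8/17, mR=-356/1377; mL+mR=-1004/1377 → advance -1; mR−mL=292/1377 → turn +1·90°
n=2: pose=(-7,3,W); sL=10/9, sR=5/8; mL=-5/8, mR=-115/144; mL+mR=-205/144 → advance -1; mR−mL=-25/144 → turn -1·90°
n=3: pose=(-6,3,N); sL=8/13, sR=40/73; mL=-40/73, mR=-324/949; mL+mR=-844/949 → advance -1; mR−mL=196/949 → turn +1·90°
n=4: pose=(-6,2,W); sL=20/13, sR=4/5; mL=-4/5, mR=-74/65; mL+mR=-126/65 → advance -1; mR−mL=-22/65 → turn -1·90°

0 4/9 20/29 -20/29 -26/261 -6 4 E
1 40/81 8/17 -8/17 -356/1377 -7 4 N
2 10/9 5/8 -5/8 -115/144 -7 3 W
3 8/13 40/73 -40/73 -324/949 -6 3 N
4 20/13 4/5 -4/5 -74/65 -6 2 W
final -5 2 N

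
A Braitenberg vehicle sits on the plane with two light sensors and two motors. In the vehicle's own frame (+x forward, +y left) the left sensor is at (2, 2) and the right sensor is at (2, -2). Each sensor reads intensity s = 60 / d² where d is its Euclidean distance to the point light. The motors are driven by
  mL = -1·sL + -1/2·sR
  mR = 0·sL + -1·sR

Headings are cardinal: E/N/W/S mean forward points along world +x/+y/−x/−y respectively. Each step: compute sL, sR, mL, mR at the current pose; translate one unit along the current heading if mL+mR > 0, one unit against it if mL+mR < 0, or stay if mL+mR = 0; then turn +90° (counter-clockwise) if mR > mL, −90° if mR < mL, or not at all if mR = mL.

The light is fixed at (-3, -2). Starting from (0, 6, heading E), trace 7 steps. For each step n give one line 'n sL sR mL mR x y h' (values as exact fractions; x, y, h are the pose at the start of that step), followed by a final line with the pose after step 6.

n=0: pose=(0,6,E); sL=12/25, sR=60/61; mL=-1482/1525, mR=-60/61; mL+mR=-2982/1525 → advance -1; mR−mL=-18/1525 → turn -1·90°
n=1: pose=(-1,6,S); sL=15/13, sR=5/3; mL=-155/78, mR=-5/3; mL+mR=-95/26 → advance -1; mR−mL=25/78 → turn +1·90°
n=2: pose=(-1,7,E); sL=60/137, sR=12/13; mL=-1602/1781, mR=-12/13; mL+mR=-3246/1781 → advance -1; mR−mL=-42/1781 → turn -1·90°
n=3: pose=(-2,7,S); sL=30/29, sR=6/5; mL=-237/145, mR=-6/5; mL+mR=-411/145 → advance -1; mR−mL=63/145 → turn +1·90°
n=4: pose=(-2,8,E); sL=20/51, sR=60/73; mL=-2990/3723, mR=-60/73; mL+mR=-6050/3723 → advance -1; mR−mL=-70/3723 → turn -1·90°
n=5: pose=(-3,8,S); sL=15/17, sR=15/17; mL=-45/34, mR=-15/17; mL+mR=-75/34 → advance -1; mR−mL=15/34 → turn +1·90°
n=6: pose=(-3,9,E); sL=60/173, sR=12/17; mL=-2058/2941, mR=-12/17; mL+mR=-4134/2941 → advance -1; mR−mL=-18/2941 → turn -1·90°

0 12/25 60/61 -1482/1525 -60/61 0 6 E
1 15/13 5/3 -155/78 -5/3 -1 6 S
2 60/137 12/13 -1602/1781 -12/13 -1 7 E
3 30/29 6/5 -237/145 -6/5 -2 7 S
4 20/51 60/73 -2990/3723 -60/73 -2 8 E
5 15/17 15/17 -45/34 -15/17 -3 8 S
6 60/173 12/17 -2058/2941 -12/17 -3 9 E
final -4 9 S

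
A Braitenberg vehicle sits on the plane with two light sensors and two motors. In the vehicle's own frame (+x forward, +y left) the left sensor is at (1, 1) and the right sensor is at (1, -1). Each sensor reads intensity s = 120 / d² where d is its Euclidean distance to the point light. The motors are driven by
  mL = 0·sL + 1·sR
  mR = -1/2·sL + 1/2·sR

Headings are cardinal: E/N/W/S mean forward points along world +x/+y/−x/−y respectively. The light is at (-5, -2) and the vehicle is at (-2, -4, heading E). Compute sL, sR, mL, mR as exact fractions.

120/17 24/5 24/5 -96/85

left sensor world pos  = (-1, -3); dL² = 17
right sensor world pos = (-1, -5); dR² = 25
sL = 120/17 = 120/17
sR = 120/25 = 24/5
mL = 0·sL + 1·sR = 24/5
mR = -1/2·sL + 1/2·sR = -96/85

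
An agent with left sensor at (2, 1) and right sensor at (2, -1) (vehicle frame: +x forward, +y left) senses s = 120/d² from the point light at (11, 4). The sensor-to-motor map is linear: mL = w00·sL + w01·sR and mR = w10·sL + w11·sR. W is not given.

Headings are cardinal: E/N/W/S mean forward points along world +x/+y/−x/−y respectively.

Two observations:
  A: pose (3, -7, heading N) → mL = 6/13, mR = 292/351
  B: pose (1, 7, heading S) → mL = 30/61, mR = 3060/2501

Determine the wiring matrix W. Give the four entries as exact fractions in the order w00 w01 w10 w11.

0 1/2 1/2 1/2

obs A: pose=(3,-7,N) → sL=20/27, sR=12/13, mL=6/13, mR=292/351
obs B: pose=(1,7,S) → sL=60/41, sR=60/61, mL=30/61, mR=3060/2501
sensor matrix S = [[20/27, 12/13], [60/41, 60/61]]; det S = -182080/292617
solve [mL_A; mL_B] = S·[w00; w01] and [mR_A; mR_B] = S·[w10; w11]:
  w00 = 0, w01 = 1/2, w10 = 1/2, w11 = 1/2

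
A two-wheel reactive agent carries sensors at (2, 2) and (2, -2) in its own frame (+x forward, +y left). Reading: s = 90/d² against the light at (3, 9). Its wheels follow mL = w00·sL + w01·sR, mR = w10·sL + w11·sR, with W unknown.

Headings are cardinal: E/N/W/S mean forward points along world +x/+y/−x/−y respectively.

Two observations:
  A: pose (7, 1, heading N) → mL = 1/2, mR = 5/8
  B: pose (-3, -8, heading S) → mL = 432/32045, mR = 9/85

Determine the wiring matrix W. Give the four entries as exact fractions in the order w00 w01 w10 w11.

1/2 -1/2 0 1/2

obs A: pose=(7,1,N) → sL=9/4, sR=5/4, mL=1/2, mR=5/8
obs B: pose=(-3,-8,S) → sL=90/377, sR=18/85, mL=432/32045, mR=9/85
sensor matrix S = [[9/4, 5/4], [90/377, 18/85]]; det S = 5706/32045
solve [mL_A; mL_B] = S·[w00; w01] and [mR_A; mR_B] = S·[w10; w11]:
  w00 = 1/2, w01 = -1/2, w10 = 0, w11 = 1/2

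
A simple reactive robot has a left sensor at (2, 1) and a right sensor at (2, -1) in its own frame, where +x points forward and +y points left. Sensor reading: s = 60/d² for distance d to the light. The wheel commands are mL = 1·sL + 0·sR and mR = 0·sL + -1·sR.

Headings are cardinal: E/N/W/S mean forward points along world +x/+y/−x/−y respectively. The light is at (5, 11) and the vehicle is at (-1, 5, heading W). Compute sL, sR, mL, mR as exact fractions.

left sensor world pos  = (-3, 4); dL² = 113
right sensor world pos = (-3, 6); dR² = 89
sL = 60/113 = 60/113
sR = 60/89 = 60/89
mL = 1·sL + 0·sR = 60/113
mR = 0·sL + -1·sR = -60/89

60/113 60/89 60/113 -60/89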